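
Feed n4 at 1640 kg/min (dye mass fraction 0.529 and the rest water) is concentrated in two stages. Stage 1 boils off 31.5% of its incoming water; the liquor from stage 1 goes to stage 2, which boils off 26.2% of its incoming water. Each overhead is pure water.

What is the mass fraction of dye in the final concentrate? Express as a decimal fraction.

0.690

water in feed = 1640×0.471 = 772.44 kg/min.
After stage 1: water left = (1−0.315)×772.44 = 529.12; stream total = 1396.7 kg/min.
After stage 2: water left = (1−0.262)×529.12 = 390.49; final concentrate = 1258.1 kg/min.
dye fraction = 867.56/1258.1 = 0.690.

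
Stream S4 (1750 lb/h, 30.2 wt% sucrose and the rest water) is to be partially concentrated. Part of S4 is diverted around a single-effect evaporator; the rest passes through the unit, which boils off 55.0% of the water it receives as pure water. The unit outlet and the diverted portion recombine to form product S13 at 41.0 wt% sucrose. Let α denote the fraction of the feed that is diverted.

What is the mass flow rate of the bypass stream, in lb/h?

All 1750×0.302 = 528.5 lb/h of sucrose reaches S13, so S13 = 528.5/0.410 = 1289 lb/h and vapour = 460.98 lb/h.
The evaporator receives (1−α)·1750 of feed at 0.698 water and removes 0.550 of that water:
0.550×0.698×(1−α)×1750 = 460.98
(1−α) = 460.98/671.83 = 0.6862;  α = 0.3138.
Bypass flow = 0.3138×1750 = 549.23 lb/h.

549.2 lb/h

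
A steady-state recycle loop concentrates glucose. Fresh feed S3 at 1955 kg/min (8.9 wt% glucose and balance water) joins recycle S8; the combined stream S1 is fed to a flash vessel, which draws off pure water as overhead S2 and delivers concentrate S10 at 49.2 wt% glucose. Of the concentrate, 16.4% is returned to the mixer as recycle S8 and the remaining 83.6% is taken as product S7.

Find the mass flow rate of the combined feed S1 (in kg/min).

Overall glucose balance (none leaves overhead): glucose in fresh feed = glucose in product, i.e. 1955×0.089 = (1−0.164)·S10·0.492.
S10 = 174/(0.492×0.836) = 423.02 kg/min.
Recycle S8 = 0.164×423.02 = 69.376 kg/min.
Combined feed S1 = 1955 + 69.376 = 2024.4 kg/min.

2024 kg/min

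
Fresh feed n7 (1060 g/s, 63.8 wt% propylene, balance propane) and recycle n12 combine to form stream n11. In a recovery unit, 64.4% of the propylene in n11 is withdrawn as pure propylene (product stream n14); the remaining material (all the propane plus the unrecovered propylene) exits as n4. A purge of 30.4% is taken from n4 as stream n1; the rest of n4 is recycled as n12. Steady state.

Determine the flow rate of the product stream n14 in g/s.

579 g/s

propylene in n11: m_A = 1060×0.638 + (1−0.304)·(1−0.644)·m_A, so m_A = 676.28/0.7522 = 899.04 g/s.
Product n14 = 0.644×899.04 = 578.98 g/s.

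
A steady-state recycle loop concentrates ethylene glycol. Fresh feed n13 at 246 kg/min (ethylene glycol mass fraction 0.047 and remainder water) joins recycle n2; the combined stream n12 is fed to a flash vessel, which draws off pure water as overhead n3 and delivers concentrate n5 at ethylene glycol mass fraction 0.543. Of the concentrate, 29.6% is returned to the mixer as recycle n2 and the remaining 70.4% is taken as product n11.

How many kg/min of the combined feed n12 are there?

255 kg/min

Overall ethylene glycol balance (none leaves overhead): ethylene glycol in fresh feed = ethylene glycol in product, i.e. 246×0.047 = (1−0.296)·n5·0.543.
n5 = 11.562/(0.543×0.704) = 30.245 kg/min.
Recycle n2 = 0.296×30.245 = 8.9527 kg/min.
Combined feed n12 = 246 + 8.9527 = 254.95 kg/min.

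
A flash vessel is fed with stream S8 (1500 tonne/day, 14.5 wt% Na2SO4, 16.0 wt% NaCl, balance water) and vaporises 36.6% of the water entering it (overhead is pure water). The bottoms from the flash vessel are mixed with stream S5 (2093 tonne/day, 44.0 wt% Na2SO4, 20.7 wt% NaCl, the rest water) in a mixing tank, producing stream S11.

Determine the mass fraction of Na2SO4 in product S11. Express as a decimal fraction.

0.354

Vapour removed = 0.366×0.695×1500 = 381.55 tonne/day; concentrate = 1118.4 tonne/day.
Na2SO4 reaching the mixer = 217.5 (from concentrate) + 2093×0.440 = 1138.4 tonne/day.
Product flow = 1118.4 + 2093 = 3211.4 tonne/day; Na2SO4 fraction = 0.354.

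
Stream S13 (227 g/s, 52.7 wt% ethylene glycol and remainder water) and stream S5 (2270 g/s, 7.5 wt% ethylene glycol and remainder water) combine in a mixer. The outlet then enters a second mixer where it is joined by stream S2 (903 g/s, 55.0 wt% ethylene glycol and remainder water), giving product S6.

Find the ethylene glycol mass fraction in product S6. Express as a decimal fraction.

0.231

Overall, product flow = 3400 g/s.
ethylene glycol in = 227×0.527 + 2270×0.075 + 903×0.550 = 786.53 g/s.
ethylene glycol fraction in S6 = 0.231.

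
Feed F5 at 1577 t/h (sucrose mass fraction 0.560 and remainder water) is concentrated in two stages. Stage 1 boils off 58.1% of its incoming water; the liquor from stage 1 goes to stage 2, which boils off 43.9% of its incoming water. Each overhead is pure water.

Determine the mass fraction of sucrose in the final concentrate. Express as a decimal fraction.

water in feed = 1577×0.440 = 693.88 t/h.
After stage 1: water left = (1−0.581)×693.88 = 290.74; stream total = 1173.9 t/h.
After stage 2: water left = (1−0.439)×290.74 = 163.1; final concentrate = 1046.2 t/h.
sucrose fraction = 883.12/1046.2 = 0.844.

0.844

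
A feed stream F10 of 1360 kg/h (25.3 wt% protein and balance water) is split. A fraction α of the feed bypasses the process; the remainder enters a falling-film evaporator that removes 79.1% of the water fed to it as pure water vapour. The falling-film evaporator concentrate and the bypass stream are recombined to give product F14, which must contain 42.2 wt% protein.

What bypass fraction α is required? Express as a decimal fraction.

All 1360×0.253 = 344.08 kg/h of protein reaches F14, so F14 = 344.08/0.422 = 815.36 kg/h and vapour = 544.64 kg/h.
The evaporator receives (1−α)·1360 of feed at 0.747 water and removes 0.791 of that water:
0.791×0.747×(1−α)×1360 = 544.64
(1−α) = 544.64/803.59 = 0.6778;  α = 0.3222.

0.322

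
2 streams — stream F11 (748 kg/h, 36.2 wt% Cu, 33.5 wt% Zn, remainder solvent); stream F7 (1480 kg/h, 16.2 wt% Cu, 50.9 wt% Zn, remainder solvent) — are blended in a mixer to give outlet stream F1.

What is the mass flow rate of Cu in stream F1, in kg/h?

510.5 kg/h

Cu out = Cu in = 748×0.362 + 1480×0.162 = 510.54 kg/h.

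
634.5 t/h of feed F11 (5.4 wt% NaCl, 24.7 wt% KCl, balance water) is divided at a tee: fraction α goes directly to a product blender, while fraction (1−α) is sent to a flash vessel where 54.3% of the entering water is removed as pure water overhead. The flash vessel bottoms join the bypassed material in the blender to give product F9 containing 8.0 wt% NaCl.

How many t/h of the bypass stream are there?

All 634.5×0.054 = 34.263 t/h of NaCl reaches F9, so F9 = 34.263/0.080 = 428.29 t/h and vapour = 206.21 t/h.
The evaporator receives (1−α)·634.5 of feed at 0.699 water and removes 0.543 of that water:
0.543×0.699×(1−α)×634.5 = 206.21
(1−α) = 206.21/240.83 = 0.8563;  α = 0.1437.
Bypass flow = 0.1437×634.5 = 91.202 t/h.

91.2 t/h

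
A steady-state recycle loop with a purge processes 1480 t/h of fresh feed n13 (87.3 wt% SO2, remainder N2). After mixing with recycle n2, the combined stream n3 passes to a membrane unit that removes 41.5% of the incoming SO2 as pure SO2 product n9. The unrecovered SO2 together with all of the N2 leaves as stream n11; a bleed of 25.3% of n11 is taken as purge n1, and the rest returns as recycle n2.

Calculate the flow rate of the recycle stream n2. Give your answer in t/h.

1558 t/h

N2 enters only via n13 and leaves only via the purge: 1480×0.127 = 0.253×(N2 in n11), and the membrane unit passes all N2, so N2 in n3 = N2 in n11 = 742.92 t/h.
SO2 in n3: m_A = 1480×0.873 + (1−0.253)·(1−0.415)·m_A, so m_A = 1292/0.5630 = 2294.9 t/h.
n11 = (1−0.415)×2294.9 + 742.92 = 2085.4 t/h.
Recycle n2 = (1−0.253)×2085.4 = 1557.8 t/h.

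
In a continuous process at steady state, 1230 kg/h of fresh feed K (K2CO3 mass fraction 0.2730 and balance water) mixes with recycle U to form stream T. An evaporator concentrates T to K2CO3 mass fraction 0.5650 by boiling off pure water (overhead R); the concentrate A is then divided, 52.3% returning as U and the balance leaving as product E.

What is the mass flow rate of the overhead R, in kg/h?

635.7 kg/h

Overall K2CO3 balance (none leaves overhead): K2CO3 in fresh feed = K2CO3 in product, i.e. 1230×0.273 = (1−0.523)·A·0.565.
A = 335.79/(0.565×0.477) = 1246 kg/h.
Recycle U = 0.523×1246 = 651.63 kg/h.
Combined feed T = 1230 + 651.63 = 1881.6 kg/h.
Overhead R = T − A = 1881.6 − 1246 = 635.68 kg/h.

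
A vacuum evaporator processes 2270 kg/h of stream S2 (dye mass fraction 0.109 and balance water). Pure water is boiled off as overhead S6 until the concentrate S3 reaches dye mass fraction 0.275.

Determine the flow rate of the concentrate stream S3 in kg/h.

dye is conserved: 2270×0.109 = 247.43 kg/h all reports to the concentrate.
Concentrate = 247.43/(target fraction) = 899.75 kg/h.

899.7 kg/h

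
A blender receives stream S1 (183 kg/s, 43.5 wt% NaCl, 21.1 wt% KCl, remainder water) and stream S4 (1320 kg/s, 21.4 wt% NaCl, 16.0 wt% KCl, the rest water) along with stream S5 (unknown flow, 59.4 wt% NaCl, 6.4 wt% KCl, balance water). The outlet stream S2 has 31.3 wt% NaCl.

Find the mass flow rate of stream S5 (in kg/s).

385.6 kg/s

Let S5 be the unknown flow. Total out = 1503 + S5.
NaCl balance: 362.09 + 0.594·S5 = 0.313·(1503 + S5)
(0.594 − 0.313)·S5 = 0.313×1503 − 362.09 = 108.35
S5 = 108.35 / 0.281 = 385.6 kg/s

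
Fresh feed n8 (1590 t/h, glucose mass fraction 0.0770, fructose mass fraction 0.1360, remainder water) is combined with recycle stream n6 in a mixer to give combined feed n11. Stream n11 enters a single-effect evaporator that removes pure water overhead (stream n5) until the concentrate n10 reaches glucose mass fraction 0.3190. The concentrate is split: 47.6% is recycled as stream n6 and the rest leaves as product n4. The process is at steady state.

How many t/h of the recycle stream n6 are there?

348.6 t/h

Overall glucose balance (none leaves overhead): glucose in fresh feed = glucose in product, i.e. 1590×0.077 = (1−0.476)·n10·0.319.
n10 = 122.43/(0.319×0.524) = 732.43 t/h.
Recycle n6 = 0.476×732.43 = 348.64 t/h.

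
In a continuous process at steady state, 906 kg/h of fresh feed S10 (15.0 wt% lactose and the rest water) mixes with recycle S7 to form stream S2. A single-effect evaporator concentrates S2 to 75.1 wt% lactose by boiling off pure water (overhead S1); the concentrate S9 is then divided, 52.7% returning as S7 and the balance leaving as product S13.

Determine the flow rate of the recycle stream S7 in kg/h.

Overall lactose balance (none leaves overhead): lactose in fresh feed = lactose in product, i.e. 906×0.150 = (1−0.527)·S9·0.751.
S9 = 135.9/(0.751×0.473) = 382.58 kg/h.
Recycle S7 = 0.527×382.58 = 201.62 kg/h.

201.6 kg/h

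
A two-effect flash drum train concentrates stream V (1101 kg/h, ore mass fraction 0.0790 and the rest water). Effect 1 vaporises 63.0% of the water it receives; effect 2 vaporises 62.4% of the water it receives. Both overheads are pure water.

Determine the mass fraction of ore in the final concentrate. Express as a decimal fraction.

0.3814

water in feed = 1101×0.921 = 1014 kg/h.
After stage 1: water left = (1−0.630)×1014 = 375.19; stream total = 462.17 kg/h.
After stage 2: water left = (1−0.624)×375.19 = 141.07; final concentrate = 228.05 kg/h.
ore fraction = 86.979/228.05 = 0.3814.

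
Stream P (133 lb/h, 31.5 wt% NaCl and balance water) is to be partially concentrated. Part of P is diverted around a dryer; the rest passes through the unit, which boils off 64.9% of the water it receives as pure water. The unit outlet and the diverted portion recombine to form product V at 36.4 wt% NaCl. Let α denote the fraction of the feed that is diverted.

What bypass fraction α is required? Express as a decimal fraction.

All 133×0.315 = 41.895 lb/h of NaCl reaches V, so V = 41.895/0.364 = 115.1 lb/h and vapour = 17.904 lb/h.
The evaporator receives (1−α)·133 of feed at 0.685 water and removes 0.649 of that water:
0.649×0.685×(1−α)×133 = 17.904
(1−α) = 17.904/59.127 = 0.3028;  α = 0.6972.

0.697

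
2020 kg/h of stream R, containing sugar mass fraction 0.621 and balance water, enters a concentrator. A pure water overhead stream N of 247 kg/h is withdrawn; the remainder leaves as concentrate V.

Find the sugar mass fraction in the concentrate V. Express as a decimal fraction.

sugar is not removed: 2020×0.621 = 1254.4 kg/h of sugar enters V.
Concentrate = 2020 − 247 = 1773 kg/h.
Mass fraction = 1254.4/1773 = 0.708.

0.708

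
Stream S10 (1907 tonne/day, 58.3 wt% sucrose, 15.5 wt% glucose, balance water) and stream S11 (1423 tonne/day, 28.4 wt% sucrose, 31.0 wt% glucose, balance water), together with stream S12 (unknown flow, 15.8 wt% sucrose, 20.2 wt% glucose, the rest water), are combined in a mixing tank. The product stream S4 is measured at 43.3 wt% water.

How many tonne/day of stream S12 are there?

Let S12 be the unknown flow. Total out = 3330 + S12.
water balance: 1077.4 + 0.640·S12 = 0.433·(3330 + S12)
(0.640 − 0.433)·S12 = 0.433×3330 − 1077.4 = 364.52
S12 = 364.52 / 0.207 = 1761 tonne/day

1761 tonne/day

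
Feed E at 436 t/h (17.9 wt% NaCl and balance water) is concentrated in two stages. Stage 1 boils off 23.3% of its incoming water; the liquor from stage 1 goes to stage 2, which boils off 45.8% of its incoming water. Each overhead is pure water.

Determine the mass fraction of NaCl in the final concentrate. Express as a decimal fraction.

water in feed = 436×0.821 = 357.96 t/h.
After stage 1: water left = (1−0.233)×357.96 = 274.55; stream total = 352.6 t/h.
After stage 2: water left = (1−0.458)×274.55 = 148.81; final concentrate = 226.85 t/h.
NaCl fraction = 78.044/226.85 = 0.344.

0.344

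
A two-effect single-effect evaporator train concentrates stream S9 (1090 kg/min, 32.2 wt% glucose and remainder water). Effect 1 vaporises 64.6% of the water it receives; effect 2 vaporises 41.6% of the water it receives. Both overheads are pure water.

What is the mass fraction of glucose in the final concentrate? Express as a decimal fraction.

water in feed = 1090×0.678 = 739.02 kg/min.
After stage 1: water left = (1−0.646)×739.02 = 261.61; stream total = 612.59 kg/min.
After stage 2: water left = (1−0.416)×261.61 = 152.78; final concentrate = 503.76 kg/min.
glucose fraction = 350.98/503.76 = 0.697.

0.697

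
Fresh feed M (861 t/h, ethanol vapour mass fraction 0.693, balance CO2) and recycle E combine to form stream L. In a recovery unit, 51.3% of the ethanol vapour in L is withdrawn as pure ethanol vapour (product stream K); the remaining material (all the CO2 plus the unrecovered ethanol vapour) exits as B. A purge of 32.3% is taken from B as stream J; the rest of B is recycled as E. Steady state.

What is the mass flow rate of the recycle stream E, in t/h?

847.5 t/h

CO2 enters only via M and leaves only via the purge: 861×0.307 = 0.323×(CO2 in B), and the recovery unit passes all CO2, so CO2 in L = CO2 in B = 818.35 t/h.
ethanol vapour in L: m_A = 861×0.693 + (1−0.323)·(1−0.513)·m_A, so m_A = 596.67/0.6703 = 890.16 t/h.
B = (1−0.513)×890.16 + 818.35 = 1251.9 t/h.
Recycle E = (1−0.323)×1251.9 = 847.51 t/h.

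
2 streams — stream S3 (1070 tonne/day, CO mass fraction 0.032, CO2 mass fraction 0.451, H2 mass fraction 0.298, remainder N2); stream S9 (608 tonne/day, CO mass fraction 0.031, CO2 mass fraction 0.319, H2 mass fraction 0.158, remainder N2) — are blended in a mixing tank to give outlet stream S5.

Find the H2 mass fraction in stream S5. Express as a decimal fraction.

0.247

Total flow out = 1070 + 608 = 1678 tonne/day.
H2 in = 1070×0.298 + 608×0.158 = 414.92 tonne/day.
H2 mass fraction in S5 = 414.92/1678 = 0.247.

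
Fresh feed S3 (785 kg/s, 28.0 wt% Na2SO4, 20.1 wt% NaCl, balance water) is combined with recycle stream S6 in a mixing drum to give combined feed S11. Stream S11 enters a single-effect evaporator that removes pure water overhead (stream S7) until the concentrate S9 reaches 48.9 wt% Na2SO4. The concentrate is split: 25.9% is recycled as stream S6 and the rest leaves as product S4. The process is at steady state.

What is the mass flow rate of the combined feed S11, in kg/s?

942.1 kg/s

Overall Na2SO4 balance (none leaves overhead): Na2SO4 in fresh feed = Na2SO4 in product, i.e. 785×0.280 = (1−0.259)·S9·0.489.
S9 = 219.8/(0.489×0.741) = 606.6 kg/s.
Recycle S6 = 0.259×606.6 = 157.11 kg/s.
Combined feed S11 = 785 + 157.11 = 942.11 kg/s.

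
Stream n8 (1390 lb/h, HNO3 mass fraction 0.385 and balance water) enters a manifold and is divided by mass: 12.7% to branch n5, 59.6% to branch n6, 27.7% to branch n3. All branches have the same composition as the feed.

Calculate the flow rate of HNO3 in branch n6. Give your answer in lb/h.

318.9 lb/h

Branch n6 total = 0.596×1390 = 828.44 lb/h.
HNO3 in n6 = 0.385×828.44 = 318.95 lb/h.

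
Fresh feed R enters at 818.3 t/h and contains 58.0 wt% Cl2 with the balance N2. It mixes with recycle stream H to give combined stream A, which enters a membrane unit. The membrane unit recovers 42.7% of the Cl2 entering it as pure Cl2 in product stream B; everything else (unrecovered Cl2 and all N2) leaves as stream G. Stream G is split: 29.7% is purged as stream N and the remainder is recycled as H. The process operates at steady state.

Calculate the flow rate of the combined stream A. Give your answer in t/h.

1952 t/h

N2 enters only via R and leaves only via the purge: 818.3×0.420 = 0.297×(N2 in G), and the membrane unit passes all N2, so N2 in A = N2 in G = 1157.2 t/h.
Cl2 in A: m_A = 818.3×0.580 + (1−0.297)·(1−0.427)·m_A, so m_A = 474.61/0.5972 = 794.76 t/h.
A = 794.76 + 1157.2 = 1951.9 t/h.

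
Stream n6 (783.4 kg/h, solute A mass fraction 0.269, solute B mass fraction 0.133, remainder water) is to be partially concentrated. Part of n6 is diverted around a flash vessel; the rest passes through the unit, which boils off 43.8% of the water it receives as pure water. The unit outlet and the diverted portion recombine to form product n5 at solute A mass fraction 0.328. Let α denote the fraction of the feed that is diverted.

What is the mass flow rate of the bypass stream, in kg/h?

245.4 kg/h

All 783.4×0.269 = 210.73 kg/h of solute A reaches n5, so n5 = 210.73/0.328 = 642.48 kg/h and vapour = 140.92 kg/h.
The evaporator receives (1−α)·783.4 of feed at 0.598 water and removes 0.438 of that water:
0.438×0.598×(1−α)×783.4 = 140.92
(1−α) = 140.92/205.19 = 0.6868;  α = 0.3132.
Bypass flow = 0.3132×783.4 = 245.39 kg/h.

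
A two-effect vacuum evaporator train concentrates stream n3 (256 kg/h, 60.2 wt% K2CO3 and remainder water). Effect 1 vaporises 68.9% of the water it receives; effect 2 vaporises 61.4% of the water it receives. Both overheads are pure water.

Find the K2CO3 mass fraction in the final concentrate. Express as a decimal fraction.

water in feed = 256×0.398 = 101.89 kg/h.
After stage 1: water left = (1−0.689)×101.89 = 31.687; stream total = 185.8 kg/h.
After stage 2: water left = (1−0.614)×31.687 = 12.231; final concentrate = 166.34 kg/h.
K2CO3 fraction = 154.11/166.34 = 0.926.

0.926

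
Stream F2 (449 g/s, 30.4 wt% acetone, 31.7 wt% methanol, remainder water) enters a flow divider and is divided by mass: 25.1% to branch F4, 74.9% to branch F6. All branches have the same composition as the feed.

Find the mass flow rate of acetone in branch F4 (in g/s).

Branch F4 total = 0.251×449 = 112.7 g/s.
acetone in F4 = 0.304×112.7 = 34.26 g/s.

34.26 g/s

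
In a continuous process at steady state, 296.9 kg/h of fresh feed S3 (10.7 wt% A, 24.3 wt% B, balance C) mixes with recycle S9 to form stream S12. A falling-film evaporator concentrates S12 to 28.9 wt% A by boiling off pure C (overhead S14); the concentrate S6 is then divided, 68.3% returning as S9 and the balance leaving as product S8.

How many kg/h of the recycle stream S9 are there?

236.8 kg/h

Overall A balance (none leaves overhead): A in fresh feed = A in product, i.e. 296.9×0.107 = (1−0.683)·S6·0.289.
S6 = 31.768/(0.289×0.317) = 346.77 kg/h.
Recycle S9 = 0.683×346.77 = 236.84 kg/h.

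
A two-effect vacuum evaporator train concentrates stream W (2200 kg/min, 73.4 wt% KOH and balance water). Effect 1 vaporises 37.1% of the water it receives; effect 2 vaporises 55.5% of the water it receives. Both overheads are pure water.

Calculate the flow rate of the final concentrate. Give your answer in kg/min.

water in feed = 2200×0.266 = 585.2 kg/min.
After stage 1: water left = (1−0.371)×585.2 = 368.09; stream total = 1982.9 kg/min.
After stage 2: water left = (1−0.555)×368.09 = 163.8; final concentrate = 1778.6 kg/min.

1779 kg/min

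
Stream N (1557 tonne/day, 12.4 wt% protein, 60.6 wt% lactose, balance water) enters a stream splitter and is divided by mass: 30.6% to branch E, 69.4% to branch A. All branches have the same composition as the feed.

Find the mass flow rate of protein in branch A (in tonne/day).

Branch A total = 0.694×1557 = 1080.6 tonne/day.
protein in A = 0.124×1080.6 = 133.99 tonne/day.

134 tonne/day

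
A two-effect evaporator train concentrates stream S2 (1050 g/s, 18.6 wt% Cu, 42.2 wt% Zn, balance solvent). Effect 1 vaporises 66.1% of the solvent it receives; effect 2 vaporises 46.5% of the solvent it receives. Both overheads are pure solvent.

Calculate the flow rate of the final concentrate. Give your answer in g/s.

solvent in feed = 1050×0.392 = 411.6 g/s.
After stage 1: solvent left = (1−0.661)×411.6 = 139.53; stream total = 777.93 g/s.
After stage 2: solvent left = (1−0.465)×139.53 = 74.65; final concentrate = 713.05 g/s.

713 g/s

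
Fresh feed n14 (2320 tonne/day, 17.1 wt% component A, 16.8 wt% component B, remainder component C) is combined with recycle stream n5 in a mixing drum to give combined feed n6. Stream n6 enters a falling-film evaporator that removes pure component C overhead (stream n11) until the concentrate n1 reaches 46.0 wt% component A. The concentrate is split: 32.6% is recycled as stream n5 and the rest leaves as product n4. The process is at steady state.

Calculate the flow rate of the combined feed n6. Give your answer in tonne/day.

2737 tonne/day

Overall component A balance (none leaves overhead): component A in fresh feed = component A in product, i.e. 2320×0.171 = (1−0.326)·n1·0.460.
n1 = 396.72/(0.460×0.674) = 1279.6 tonne/day.
Recycle n5 = 0.326×1279.6 = 417.14 tonne/day.
Combined feed n6 = 2320 + 417.14 = 2737.1 tonne/day.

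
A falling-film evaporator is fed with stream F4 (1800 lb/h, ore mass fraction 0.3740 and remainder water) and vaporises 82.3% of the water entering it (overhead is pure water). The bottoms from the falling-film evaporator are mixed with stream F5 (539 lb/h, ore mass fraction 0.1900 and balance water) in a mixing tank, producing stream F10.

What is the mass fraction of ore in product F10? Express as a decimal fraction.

Vapour removed = 0.823×0.626×1800 = 927.36 lb/h; concentrate = 872.64 lb/h.
ore reaching the mixer = 673.2 (from concentrate) + 539×0.190 = 775.61 lb/h.
Product flow = 872.64 + 539 = 1411.6 lb/h; ore fraction = 0.5494.

0.5494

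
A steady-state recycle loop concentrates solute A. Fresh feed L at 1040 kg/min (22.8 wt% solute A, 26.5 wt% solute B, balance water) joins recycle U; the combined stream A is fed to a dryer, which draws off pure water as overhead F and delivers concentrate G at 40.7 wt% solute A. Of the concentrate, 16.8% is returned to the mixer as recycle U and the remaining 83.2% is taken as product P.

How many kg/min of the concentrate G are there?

Overall solute A balance (none leaves overhead): solute A in fresh feed = solute A in product, i.e. 1040×0.228 = (1−0.168)·G·0.407.
G = 237.12/(0.407×0.832) = 700.25 kg/min.

700.2 kg/min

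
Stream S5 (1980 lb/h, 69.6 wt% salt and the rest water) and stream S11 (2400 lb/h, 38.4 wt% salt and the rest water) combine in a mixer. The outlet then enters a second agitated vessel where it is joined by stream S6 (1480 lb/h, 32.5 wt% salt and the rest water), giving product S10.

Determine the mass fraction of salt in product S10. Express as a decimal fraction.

Overall, product flow = 5860 lb/h.
salt in = 1980×0.696 + 2400×0.384 + 1480×0.325 = 2780.7 lb/h.
salt fraction in S10 = 0.475.

0.475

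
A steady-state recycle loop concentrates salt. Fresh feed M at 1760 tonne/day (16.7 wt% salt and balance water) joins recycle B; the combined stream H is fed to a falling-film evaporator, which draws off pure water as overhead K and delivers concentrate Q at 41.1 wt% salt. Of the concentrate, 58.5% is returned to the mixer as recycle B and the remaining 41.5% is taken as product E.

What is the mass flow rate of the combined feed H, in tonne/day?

Overall salt balance (none leaves overhead): salt in fresh feed = salt in product, i.e. 1760×0.167 = (1−0.585)·Q·0.411.
Q = 293.92/(0.411×0.415) = 1723.2 tonne/day.
Recycle B = 0.585×1723.2 = 1008.1 tonne/day.
Combined feed H = 1760 + 1008.1 = 2768.1 tonne/day.

2768 tonne/day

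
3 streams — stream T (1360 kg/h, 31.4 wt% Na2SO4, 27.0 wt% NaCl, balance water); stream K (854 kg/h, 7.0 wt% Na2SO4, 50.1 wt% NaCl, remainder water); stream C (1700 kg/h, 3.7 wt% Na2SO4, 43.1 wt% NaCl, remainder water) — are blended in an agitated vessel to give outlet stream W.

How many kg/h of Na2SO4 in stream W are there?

Na2SO4 out = Na2SO4 in = 1360×0.314 + 854×0.070 + 1700×0.037 = 549.72 kg/h.

549.7 kg/h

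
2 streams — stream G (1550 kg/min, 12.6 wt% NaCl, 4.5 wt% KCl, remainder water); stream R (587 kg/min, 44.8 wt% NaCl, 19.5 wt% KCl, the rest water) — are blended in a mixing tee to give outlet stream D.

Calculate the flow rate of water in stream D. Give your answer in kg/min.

water out = water in = 1550×0.829 + 587×0.357 = 1494.5 kg/min.

1495 kg/min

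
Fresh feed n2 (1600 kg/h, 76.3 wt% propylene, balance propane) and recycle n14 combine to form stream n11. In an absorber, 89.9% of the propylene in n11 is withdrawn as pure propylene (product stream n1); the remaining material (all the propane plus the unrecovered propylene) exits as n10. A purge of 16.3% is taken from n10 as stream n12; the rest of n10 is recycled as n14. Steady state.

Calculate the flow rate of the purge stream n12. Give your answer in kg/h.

propane enters only via n2 and leaves only via the purge: 1600×0.237 = 0.163×(propane in n10), and the absorber passes all propane, so propane in n11 = propane in n10 = 2326.4 kg/h.
propylene in n11: m_A = 1600×0.763 + (1−0.163)·(1−0.899)·m_A, so m_A = 1220.8/0.9155 = 1333.5 kg/h.
n10 = (1−0.899)×1333.5 + 2326.4 = 2461.1 kg/h.
Purge n12 = 0.163×2461.1 = 401.15 kg/h.

401.2 kg/h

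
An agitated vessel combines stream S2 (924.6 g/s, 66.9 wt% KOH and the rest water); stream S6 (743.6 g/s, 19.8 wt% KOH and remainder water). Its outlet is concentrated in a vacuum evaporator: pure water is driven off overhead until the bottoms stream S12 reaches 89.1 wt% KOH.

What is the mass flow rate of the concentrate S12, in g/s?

859.5 g/s

KOH entering = 924.6×0.669 + 743.6×0.198 = 765.79 g/s.
All KOH reports to S12, so S12 = 765.79/0.891 = 859.47 g/s.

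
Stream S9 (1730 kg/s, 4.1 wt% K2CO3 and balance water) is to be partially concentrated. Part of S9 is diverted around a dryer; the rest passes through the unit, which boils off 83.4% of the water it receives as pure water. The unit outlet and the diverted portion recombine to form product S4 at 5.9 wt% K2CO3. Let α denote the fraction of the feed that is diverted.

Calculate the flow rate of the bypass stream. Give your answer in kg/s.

All 1730×0.041 = 70.93 kg/s of K2CO3 reaches S4, so S4 = 70.93/0.059 = 1202.2 kg/s and vapour = 527.8 kg/s.
The evaporator receives (1−α)·1730 of feed at 0.959 water and removes 0.834 of that water:
0.834×0.959×(1−α)×1730 = 527.8
(1−α) = 527.8/1383.7 = 0.3814;  α = 0.6186.
Bypass flow = 0.6186×1730 = 1070.1 kg/s.

1070 kg/s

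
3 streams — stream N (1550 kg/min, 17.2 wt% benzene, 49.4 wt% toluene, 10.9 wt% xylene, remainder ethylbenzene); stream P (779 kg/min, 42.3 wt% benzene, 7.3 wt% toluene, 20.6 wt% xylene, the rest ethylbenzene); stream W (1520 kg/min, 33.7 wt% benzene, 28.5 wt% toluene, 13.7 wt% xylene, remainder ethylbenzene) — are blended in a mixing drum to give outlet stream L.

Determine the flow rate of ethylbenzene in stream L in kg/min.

947.2 kg/min

ethylbenzene out = ethylbenzene in = 1550×0.225 + 779×0.298 + 1520×0.241 = 947.21 kg/min.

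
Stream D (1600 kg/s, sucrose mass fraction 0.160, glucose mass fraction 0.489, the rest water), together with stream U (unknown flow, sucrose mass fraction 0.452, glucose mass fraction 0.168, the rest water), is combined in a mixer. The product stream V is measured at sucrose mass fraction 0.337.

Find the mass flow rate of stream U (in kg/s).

2463 kg/s

Let U be the unknown flow. Total out = 1600 + U.
sucrose balance: 256 + 0.452·U = 0.337·(1600 + U)
(0.452 − 0.337)·U = 0.337×1600 − 256 = 283.2
U = 283.2 / 0.115 = 2462.6 kg/s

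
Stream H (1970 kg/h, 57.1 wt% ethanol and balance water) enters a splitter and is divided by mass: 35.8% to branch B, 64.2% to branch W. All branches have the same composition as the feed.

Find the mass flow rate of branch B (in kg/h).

705.3 kg/h

Branch B flow = 0.358×1970 = 705.26 kg/h.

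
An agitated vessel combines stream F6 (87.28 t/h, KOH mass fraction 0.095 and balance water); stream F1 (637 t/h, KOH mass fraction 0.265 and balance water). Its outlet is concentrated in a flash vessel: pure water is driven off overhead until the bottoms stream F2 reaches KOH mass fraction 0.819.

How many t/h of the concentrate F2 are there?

216.2 t/h

KOH entering = 87.28×0.095 + 637×0.265 = 177.1 t/h.
All KOH reports to F2, so F2 = 177.1/0.819 = 216.24 t/h.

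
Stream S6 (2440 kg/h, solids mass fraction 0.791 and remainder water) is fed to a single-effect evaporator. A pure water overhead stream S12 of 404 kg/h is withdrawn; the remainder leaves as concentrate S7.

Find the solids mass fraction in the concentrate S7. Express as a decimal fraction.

0.948

solids is not removed: 2440×0.791 = 1930 kg/h of solids enters S7.
Concentrate = 2440 − 404 = 2036 kg/h.
Mass fraction = 1930/2036 = 0.948.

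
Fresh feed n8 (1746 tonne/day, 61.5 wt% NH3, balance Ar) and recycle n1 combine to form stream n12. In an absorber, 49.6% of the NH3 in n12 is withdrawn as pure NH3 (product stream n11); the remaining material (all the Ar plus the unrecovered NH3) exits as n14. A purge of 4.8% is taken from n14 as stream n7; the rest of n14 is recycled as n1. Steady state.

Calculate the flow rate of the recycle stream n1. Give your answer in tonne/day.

14320 tonne/day

Ar enters only via n8 and leaves only via the purge: 1746×0.385 = 0.048×(Ar in n14), and the absorber passes all Ar, so Ar in n12 = Ar in n14 = 14004 tonne/day.
NH3 in n12: m_A = 1746×0.615 + (1−0.048)·(1−0.496)·m_A, so m_A = 1073.8/0.5202 = 2064.2 tonne/day.
n14 = (1−0.496)×2064.2 + 14004 = 15045 tonne/day.
Recycle n1 = (1−0.048)×15045 = 14323 tonne/day.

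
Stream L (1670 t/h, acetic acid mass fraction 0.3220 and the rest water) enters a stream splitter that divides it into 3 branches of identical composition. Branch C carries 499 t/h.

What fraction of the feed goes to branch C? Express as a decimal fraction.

0.299

Fraction to C = 499/1670 = 0.2988.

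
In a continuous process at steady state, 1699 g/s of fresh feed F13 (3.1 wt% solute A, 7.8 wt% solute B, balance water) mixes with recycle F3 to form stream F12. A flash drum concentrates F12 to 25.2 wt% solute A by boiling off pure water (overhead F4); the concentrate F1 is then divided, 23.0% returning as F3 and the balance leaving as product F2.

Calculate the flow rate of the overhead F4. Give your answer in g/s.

Overall solute A balance (none leaves overhead): solute A in fresh feed = solute A in product, i.e. 1699×0.031 = (1−0.230)·F1·0.252.
F1 = 52.669/(0.252×0.770) = 271.43 g/s.
Recycle F3 = 0.230×271.43 = 62.43 g/s.
Combined feed F12 = 1699 + 62.43 = 1761.4 g/s.
Overhead F4 = F12 − F1 = 1761.4 − 271.43 = 1490 g/s.

1490 g/s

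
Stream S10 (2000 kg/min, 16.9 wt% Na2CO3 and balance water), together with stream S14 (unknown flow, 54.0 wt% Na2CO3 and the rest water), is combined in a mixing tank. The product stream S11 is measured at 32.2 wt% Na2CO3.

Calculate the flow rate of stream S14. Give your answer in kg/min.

1404 kg/min

Let S14 be the unknown flow. Total out = 2000 + S14.
Na2CO3 balance: 338 + 0.540·S14 = 0.322·(2000 + S14)
(0.540 − 0.322)·S14 = 0.322×2000 − 338 = 306
S14 = 306 / 0.218 = 1403.7 kg/min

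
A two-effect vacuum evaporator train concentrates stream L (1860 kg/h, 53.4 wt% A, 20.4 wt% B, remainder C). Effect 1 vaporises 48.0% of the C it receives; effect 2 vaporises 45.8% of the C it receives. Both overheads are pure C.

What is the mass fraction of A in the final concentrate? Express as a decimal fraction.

C in feed = 1860×0.262 = 487.32 kg/h.
After stage 1: C left = (1−0.480)×487.32 = 253.41; stream total = 1626.1 kg/h.
After stage 2: C left = (1−0.458)×253.41 = 137.35; final concentrate = 1510 kg/h.
A fraction = 993.24/1510 = 0.658.

0.658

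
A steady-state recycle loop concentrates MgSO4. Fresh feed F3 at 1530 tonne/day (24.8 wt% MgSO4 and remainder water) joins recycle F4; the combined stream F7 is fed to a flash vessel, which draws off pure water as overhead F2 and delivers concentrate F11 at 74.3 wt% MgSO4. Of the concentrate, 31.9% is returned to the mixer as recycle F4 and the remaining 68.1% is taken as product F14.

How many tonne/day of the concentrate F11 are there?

749.9 tonne/day

Overall MgSO4 balance (none leaves overhead): MgSO4 in fresh feed = MgSO4 in product, i.e. 1530×0.248 = (1−0.319)·F11·0.743.
F11 = 379.44/(0.743×0.681) = 749.91 tonne/day.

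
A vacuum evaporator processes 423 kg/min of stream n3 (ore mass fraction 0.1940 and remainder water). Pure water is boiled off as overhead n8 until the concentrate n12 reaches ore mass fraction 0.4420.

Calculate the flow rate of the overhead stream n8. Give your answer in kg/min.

ore is conserved: 423×0.194 = 82.062 kg/min all reports to the concentrate.
Concentrate = 82.062/(target fraction) = 185.66 kg/min.
Overhead = 423 − 185.66 = 237.34 kg/min.

237.3 kg/min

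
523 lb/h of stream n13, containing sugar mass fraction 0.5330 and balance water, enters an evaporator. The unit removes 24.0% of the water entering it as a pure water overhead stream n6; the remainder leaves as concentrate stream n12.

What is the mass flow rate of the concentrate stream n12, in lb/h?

464.4 lb/h

water entering = 523×0.467 = 244.24 lb/h; overhead removed = 0.240×244.24 = 58.618 lb/h.
Concentrate = 523 − 58.618 = 464.38 lb/h.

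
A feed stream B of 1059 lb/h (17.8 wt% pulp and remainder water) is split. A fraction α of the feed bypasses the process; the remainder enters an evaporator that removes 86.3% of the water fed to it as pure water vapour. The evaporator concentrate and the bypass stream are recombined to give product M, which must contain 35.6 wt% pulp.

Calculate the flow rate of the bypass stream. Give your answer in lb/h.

312.6 lb/h

All 1059×0.178 = 188.5 lb/h of pulp reaches M, so M = 188.5/0.356 = 529.5 lb/h and vapour = 529.5 lb/h.
The evaporator receives (1−α)·1059 of feed at 0.822 water and removes 0.863 of that water:
0.863×0.822×(1−α)×1059 = 529.5
(1−α) = 529.5/751.24 = 0.7048;  α = 0.2952.
Bypass flow = 0.2952×1059 = 312.58 lb/h.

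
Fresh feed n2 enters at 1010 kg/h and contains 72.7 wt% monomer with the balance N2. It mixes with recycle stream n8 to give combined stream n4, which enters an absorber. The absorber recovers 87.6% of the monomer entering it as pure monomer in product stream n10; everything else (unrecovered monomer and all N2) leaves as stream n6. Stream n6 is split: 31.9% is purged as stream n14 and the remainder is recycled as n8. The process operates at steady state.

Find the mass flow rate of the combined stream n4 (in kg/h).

N2 enters only via n2 and leaves only via the purge: 1010×0.273 = 0.319×(N2 in n6), and the absorber passes all N2, so N2 in n4 = N2 in n6 = 864.36 kg/h.
monomer in n4: m_A = 1010×0.727 + (1−0.319)·(1−0.876)·m_A, so m_A = 734.27/0.9156 = 801.99 kg/h.
n4 = 801.99 + 864.36 = 1666.4 kg/h.

1666 kg/h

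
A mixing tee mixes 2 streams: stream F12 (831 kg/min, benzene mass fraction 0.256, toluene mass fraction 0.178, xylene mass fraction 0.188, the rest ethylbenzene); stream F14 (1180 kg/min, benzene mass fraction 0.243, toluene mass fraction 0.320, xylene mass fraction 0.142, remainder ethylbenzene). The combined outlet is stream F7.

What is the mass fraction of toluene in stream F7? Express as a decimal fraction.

0.261

Total flow out = 831 + 1180 = 2011 kg/min.
toluene in = 831×0.178 + 1180×0.320 = 525.52 kg/min.
toluene mass fraction in F7 = 525.52/2011 = 0.261.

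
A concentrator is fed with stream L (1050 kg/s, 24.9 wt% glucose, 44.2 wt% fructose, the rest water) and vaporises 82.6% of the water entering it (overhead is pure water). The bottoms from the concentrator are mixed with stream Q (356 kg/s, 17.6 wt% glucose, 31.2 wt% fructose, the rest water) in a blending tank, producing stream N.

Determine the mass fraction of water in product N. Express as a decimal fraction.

Vapour removed = 0.826×0.309×1050 = 268 kg/s; concentrate = 782 kg/s.
water reaching the mixer = 56.454 (from concentrate) + 356×0.512 = 238.73 kg/s.
Product flow = 782 + 356 = 1138 kg/s; water fraction = 0.210.

0.210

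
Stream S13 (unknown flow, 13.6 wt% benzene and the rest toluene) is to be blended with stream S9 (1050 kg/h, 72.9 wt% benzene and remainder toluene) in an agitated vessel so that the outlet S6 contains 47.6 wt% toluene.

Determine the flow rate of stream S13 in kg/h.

Let S13 be the unknown flow. Total out = 1050 + S13.
toluene balance: 284.55 + 0.864·S13 = 0.476·(1050 + S13)
(0.864 − 0.476)·S13 = 0.476×1050 − 284.55 = 215.25
S13 = 215.25 / 0.388 = 554.77 kg/h

554.8 kg/h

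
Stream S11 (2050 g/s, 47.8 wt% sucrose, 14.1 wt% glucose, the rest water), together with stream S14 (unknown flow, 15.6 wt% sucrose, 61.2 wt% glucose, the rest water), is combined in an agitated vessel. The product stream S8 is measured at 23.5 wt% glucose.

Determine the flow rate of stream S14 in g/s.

Let S14 be the unknown flow. Total out = 2050 + S14.
glucose balance: 289.05 + 0.612·S14 = 0.235·(2050 + S14)
(0.612 − 0.235)·S14 = 0.235×2050 − 289.05 = 192.7
S14 = 192.7 / 0.377 = 511.14 g/s

511.1 g/s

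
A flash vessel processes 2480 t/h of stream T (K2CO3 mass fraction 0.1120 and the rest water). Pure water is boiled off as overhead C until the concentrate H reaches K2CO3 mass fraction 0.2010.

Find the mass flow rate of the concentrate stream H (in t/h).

1382 t/h

K2CO3 is conserved: 2480×0.112 = 277.76 t/h all reports to the concentrate.
Concentrate = 277.76/(target fraction) = 1381.9 t/h.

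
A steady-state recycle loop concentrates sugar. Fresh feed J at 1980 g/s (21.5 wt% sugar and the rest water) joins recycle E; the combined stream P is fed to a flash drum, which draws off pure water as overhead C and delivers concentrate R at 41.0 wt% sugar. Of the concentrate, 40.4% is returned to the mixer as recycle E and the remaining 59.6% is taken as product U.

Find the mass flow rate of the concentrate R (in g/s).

1742 g/s

Overall sugar balance (none leaves overhead): sugar in fresh feed = sugar in product, i.e. 1980×0.215 = (1−0.404)·R·0.410.
R = 425.7/(0.410×0.596) = 1742.1 g/s.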